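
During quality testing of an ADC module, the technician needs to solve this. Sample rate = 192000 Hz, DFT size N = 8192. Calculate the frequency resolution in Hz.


DFT frequency resolution:
df = fs / N
   = 192000 / 8192
   = 23.4375 Hz

23.4375 Hz


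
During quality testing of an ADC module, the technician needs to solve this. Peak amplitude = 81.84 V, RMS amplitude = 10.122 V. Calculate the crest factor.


Crest factor is the ratio of peak to RMS:
CF = V_peak / V_rms
   = 81.84 / 10.122
   = 8.0854

8.0854


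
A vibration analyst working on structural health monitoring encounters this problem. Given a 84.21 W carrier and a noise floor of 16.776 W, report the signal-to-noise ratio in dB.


SNR in decibels:
SNR = 10 * log10(Ps / Pn)
    = 10 * log10(84.21 / 16.776)
    = 10 * log10(5.0197)
    = 10 * 0.7007
    = 7.01 dB

7.01 dB


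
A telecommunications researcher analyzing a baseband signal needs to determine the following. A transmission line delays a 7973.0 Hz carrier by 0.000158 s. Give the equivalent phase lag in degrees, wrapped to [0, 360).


Phase shift from frequency and time delay:
phi = 360 * f * t_delay
    = 360 * 7973.0 * 0.000158
    = 453.5 degrees
    mod 360 = 93.5 degrees

93.5 degrees


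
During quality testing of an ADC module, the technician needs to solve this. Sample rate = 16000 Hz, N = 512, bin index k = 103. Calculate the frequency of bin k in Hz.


Frequency of DFT bin k:
f_k = k * fs / N
    = 103 * 16000 / 512
    = 1648000 / 512
    = 3218.75 Hz

3218.75 Hz


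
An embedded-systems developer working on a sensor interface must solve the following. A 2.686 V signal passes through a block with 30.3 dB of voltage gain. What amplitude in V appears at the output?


Output voltage from dB gain:
V_out = V_in * 10^(gain_dB / 20)
      = 2.686 * 10^(30.3 / 20)
      = 2.686 * 32.734069
      = 87.9237 V

87.9237 V


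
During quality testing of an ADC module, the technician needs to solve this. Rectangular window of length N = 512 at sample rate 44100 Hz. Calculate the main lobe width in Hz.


Main lobe width for a rectangular window:
Width = 2 * fs / N
      = 2 * 44100 / 512
      = 88200 / 512
      = 172.266 Hz

172.266 Hz


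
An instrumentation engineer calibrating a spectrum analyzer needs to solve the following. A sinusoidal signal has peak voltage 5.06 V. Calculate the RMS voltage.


RMS voltage for a sinusoidal waveform:
V_rms = V_peak / sqrt(2)
      = 5.06 / 1.414214
      = 3.578 V

3.578 V


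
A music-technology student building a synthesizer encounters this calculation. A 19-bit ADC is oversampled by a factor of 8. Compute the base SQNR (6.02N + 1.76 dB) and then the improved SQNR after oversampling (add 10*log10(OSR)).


Step 1 — baseline SQNR at Nyquist:
SQNR_base = 6.02*N + 1.76
          = 6.02*19 + 1.76
          = 116.14 dB

Step 2 — oversampling processing gain:
G = 10*log10(OSR) = 10*log10(8) = 9.03 dB

Step 3 — total:
SQNR_total = 116.14 + 9.03 = 125.17 dB

Base SQNR = 116.14 dB; oversampled SQNR = 125.17 dB


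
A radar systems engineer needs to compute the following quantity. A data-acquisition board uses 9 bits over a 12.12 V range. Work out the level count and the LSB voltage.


Step 1 — number of quantization levels:
L = 2^N = 2^9 = 512

Step 2 — LSB step size:
delta = Vfs / L
      = 12.12 / 512
      = 0.02367187 V

Levels = 512; step size = 0.02367187 V


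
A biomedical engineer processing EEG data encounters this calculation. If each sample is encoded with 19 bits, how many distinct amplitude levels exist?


Number of quantization levels = 2^N
= 2^19
= 524288

524288


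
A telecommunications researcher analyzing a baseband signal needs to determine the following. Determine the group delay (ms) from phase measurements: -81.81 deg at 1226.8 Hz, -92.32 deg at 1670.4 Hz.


Group delay from phase difference:
tau = -d(phi)/d(omega)
d(phi) = -10.51 deg = -0.183434 rad
d(omega) = 2*pi*(1670.4 - 1226.8) = 2787.221 rad/s
tau = -(-0.183434) / 2787.221
    = 0.0658 ms

0.0658 ms


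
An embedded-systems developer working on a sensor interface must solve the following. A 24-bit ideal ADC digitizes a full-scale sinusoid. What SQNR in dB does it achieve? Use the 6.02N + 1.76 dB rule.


Theoretical SNR for a full-scale sinusoid:
SNR = 6.02 * N + 1.76
    = 6.02 * 24 + 1.76
    = 144.48 + 1.76
    = 146.24 dB

146.24 dB


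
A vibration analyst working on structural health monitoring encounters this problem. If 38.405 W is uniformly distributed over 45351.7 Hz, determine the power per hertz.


Power spectral density:
PSD = P / BW
    = 38.405 / 45351.7
    = 0.00084683 W/Hz

0.00084683 W/Hz


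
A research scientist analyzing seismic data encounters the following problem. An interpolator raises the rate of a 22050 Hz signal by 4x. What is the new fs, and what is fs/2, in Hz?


Step 1 — output sample rate after interpolation by L:
fs_out = L * fs_in = 4 * 22050 = 88200 Hz

Step 2 — Nyquist frequency of the output stream:
f_Nyq = fs_out / 2 = 88200 / 2 = 44100.0 Hz

fs_out = 88200 Hz; f_Nyquist = 44100.0 Hz


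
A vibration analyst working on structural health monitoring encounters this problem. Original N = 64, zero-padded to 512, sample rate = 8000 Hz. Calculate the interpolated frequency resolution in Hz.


Frequency resolution after zero-padding:
N_padded = 64 * 8 = 512
df = fs / N_padded
   = 8000 / 512
   = 15.625 Hz

15.625 Hz


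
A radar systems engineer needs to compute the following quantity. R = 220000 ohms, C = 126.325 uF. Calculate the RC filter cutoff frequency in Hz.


Cutoff frequency of a first-order RC filter:
fc = 1 / (2 * pi * R * C)
C = 126.325 uF = 0.000126325 F
fc = 1 / (2 * pi * 220000 * 0.000126325)
   = 1 / 174.61914446448
   = 0.005727 Hz

0.005727 Hz


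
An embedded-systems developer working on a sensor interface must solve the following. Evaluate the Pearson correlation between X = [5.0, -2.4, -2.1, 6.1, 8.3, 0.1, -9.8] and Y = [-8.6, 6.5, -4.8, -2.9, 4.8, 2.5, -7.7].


Pearson correlation coefficient (population):
r = cov(X,Y) / (std(X) * std(Y))
Mean X = 0.7429, Mean Y = -1.4571
Cov(X,Y) = 8.13102
Std(X) = 5.775034, Std(Y) = 5.623638
r = 0.2504

0.2504


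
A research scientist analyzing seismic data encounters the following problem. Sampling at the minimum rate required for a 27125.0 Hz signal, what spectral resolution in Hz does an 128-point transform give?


Step 1 — Nyquist sampling rate:
fs = 2 * fmax = 2 * 27125.0 = 54250.0 Hz

Step 2 — DFT bin spacing:
df = fs / N = 54250.0 / 128 = 423.8281 Hz

423.8281 Hz


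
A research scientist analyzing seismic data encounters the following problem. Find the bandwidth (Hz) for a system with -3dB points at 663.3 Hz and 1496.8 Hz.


Bandwidth is the difference of -3dB frequencies:
BW = f_high - f_low
   = 1496.8 - 663.3
   = 833.5 Hz

833.5 Hz


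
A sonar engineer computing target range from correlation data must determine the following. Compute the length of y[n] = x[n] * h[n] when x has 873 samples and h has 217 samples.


Linear convolution output length:
L = N + M - 1
  = 873 + 217 - 1
  = 1089 samples

1089


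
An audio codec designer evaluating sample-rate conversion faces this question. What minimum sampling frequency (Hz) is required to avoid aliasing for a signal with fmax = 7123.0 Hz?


The Nyquist rate is twice the maximum frequency component.
fs_min = 2 * fmax
      = 2 * 7123.0
      = 14246.0 Hz

14246.0


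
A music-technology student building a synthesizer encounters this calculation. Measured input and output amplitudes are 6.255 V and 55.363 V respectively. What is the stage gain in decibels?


Voltage gain in dB:
G = 20 * log10(Vout / Vin)
  = 20 * log10(55.363 / 6.255)
  = 20 * log10(8.850999)
  = 20 * 0.946992
  = 18.94 dB

18.94 dB


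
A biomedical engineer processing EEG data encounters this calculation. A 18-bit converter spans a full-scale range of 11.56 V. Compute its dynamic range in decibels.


Dynamic range from full-scale to LSB:
V_min = V_max / 2^bits = 11.56 / 2^18
DR = 20 * log10(V_max / V_min)
   = 20 * log10(2^18)
   = 20 * 18 * log10(2)
   = 108.37 dB

108.37 dB


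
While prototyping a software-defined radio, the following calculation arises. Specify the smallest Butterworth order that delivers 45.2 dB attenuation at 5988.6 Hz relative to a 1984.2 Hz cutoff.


Butterworth filter order formula:
n = log10(10^(A/10) - 1) / (2 * log10(f_stop/f_pass))
10^(45.2/10) - 1 = 33112.1121
f_stop/f_pass = 5988.6 / 1984.2 = 3.0181
n = 4.7109 -> ceil = 5

5


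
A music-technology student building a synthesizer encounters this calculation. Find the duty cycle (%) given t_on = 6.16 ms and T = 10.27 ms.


Duty cycle as a percentage:
DC = (t_on / T) * 100
   = (6.16 / 10.27) * 100
   = 0.599805 * 100
   = 59.98 %

59.98 %


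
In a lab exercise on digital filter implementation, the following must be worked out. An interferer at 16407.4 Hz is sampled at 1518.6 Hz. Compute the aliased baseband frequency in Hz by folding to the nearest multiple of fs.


Compute the nearest integer multiple of fs to the signal:
n = round(16407.4 / 1518.6) = 11
f_alias = |16407.4 - 11 * 1518.6|
        = |16407.4 - 16704.6|
        = 297.2 Hz

297.2


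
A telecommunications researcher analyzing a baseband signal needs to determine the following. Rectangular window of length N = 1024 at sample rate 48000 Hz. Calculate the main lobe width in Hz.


Main lobe width for a rectangular window:
Width = 2 * fs / N
      = 2 * 48000 / 1024
      = 96000 / 1024
      = 93.75 Hz

93.75 Hz


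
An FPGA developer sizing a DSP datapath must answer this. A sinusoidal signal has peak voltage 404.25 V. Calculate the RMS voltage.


RMS voltage for a sinusoidal waveform:
V_rms = V_peak / sqrt(2)
      = 404.25 / 1.414214
      = 285.848 V

285.848 V


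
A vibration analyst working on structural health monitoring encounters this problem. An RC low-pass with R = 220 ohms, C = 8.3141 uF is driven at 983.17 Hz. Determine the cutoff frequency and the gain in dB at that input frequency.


Step 1 — cutoff frequency:
fc = 1 / (2*pi*R*C)
C = 8.3141 uF = 8.3141e-06 F
fc = 1 / (2*pi*220*8.3141e-06)
   = 87.0126 Hz

Step 2 — magnitude at f = 983.17 Hz:
|H(f)| = 1 / sqrt(1 + (f/fc)^2)
f/fc = 983.17 / 87.0126 = 11.299168
|H| = 1 / sqrt(1 + 127.671197) = 0.0881575
|H|_dB = 20*log10(0.0881575) = -21.09 dB

fc = 87.0126 Hz; |H(983.17 Hz)| = -21.09 dB


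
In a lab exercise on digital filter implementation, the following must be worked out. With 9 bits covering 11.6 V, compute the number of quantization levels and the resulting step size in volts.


Step 1 — number of quantization levels:
L = 2^N = 2^9 = 512

Step 2 — LSB step size:
delta = Vfs / L
      = 11.6 / 512
      = 0.02265625 V

Levels = 512; step size = 0.02265625 V


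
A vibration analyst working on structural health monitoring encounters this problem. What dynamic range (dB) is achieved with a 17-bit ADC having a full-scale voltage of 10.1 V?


Dynamic range from full-scale to LSB:
V_min = V_max / 2^bits = 10.1 / 2^17
DR = 20 * log10(V_max / V_min)
   = 20 * log10(2^17)
   = 20 * 17 * log10(2)
   = 102.35 dB

102.35 dB


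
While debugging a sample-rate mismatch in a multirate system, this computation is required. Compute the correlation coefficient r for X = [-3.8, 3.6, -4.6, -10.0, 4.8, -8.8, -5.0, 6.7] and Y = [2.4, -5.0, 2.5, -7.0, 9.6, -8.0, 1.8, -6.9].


Pearson correlation coefficient (population):
r = cov(X,Y) / (std(X) * std(Y))
Mean X = -2.1375, Mean Y = -1.325
Cov(X,Y) = 8.746563
Std(X) = 5.941157, Std(Y) = 5.905241
r = 0.2493

0.2493


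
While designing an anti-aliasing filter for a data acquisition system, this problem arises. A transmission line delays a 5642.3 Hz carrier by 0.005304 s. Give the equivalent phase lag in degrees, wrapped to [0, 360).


Phase shift from frequency and time delay:
phi = 360 * f * t_delay
    = 360 * 5642.3 * 0.005304
    = 10773.63 degrees
    mod 360 = 333.63 degrees

333.63 degrees


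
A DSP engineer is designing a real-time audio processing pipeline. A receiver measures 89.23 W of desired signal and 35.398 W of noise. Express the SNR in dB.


SNR in decibels:
SNR = 10 * log10(Ps / Pn)
    = 10 * log10(89.23 / 35.398)
    = 10 * log10(2.5208)
    = 10 * 0.4015
    = 4.02 dB

4.02 dB


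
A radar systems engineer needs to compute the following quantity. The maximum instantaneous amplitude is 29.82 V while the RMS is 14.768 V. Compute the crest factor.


Crest factor is the ratio of peak to RMS:
CF = V_peak / V_rms
   = 29.82 / 14.768
   = 2.0192

2.0192


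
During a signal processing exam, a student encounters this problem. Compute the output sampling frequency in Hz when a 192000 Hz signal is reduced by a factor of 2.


Decimation reduces the sample rate:
fs_out = fs_in / M
       = 192000 / 2
       = 96000.0 Hz

96000.0 Hz


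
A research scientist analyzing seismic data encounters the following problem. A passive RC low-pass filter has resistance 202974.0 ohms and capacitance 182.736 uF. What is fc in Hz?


Cutoff frequency of a first-order RC filter:
fc = 1 / (2 * pi * R * C)
C = 182.736 uF = 0.000182736 F
fc = 1 / (2 * pi * 202974.0 * 0.000182736)
   = 1 / 233.04747024152
   = 0.004291 Hz

0.004291 Hz


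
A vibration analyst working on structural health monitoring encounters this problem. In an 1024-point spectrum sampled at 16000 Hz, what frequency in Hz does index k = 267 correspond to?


Frequency of DFT bin k:
f_k = k * fs / N
    = 267 * 16000 / 1024
    = 4272000 / 1024
    = 4171.875 Hz

4171.875 Hz


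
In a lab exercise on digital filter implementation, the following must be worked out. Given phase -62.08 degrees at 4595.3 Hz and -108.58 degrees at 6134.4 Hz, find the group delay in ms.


Group delay from phase difference:
tau = -d(phi)/d(omega)
d(phi) = -46.5 deg = -0.811578 rad
d(omega) = 2*pi*(6134.4 - 4595.3) = 9670.4505 rad/s
tau = -(-0.811578) / 9670.4505
    = 0.0839 ms

0.0839 ms


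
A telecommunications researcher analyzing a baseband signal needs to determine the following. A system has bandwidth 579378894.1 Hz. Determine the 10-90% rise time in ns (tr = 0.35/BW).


Rise time from bandwidth relationship:
tr = 0.35 / BW
   = 0.35 / 579378894.1
   = 6.040951846e-10 s
   = 0.6041 ns

0.6041 ns


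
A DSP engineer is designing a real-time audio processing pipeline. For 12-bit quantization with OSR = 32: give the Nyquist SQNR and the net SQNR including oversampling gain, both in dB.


Step 1 — baseline SQNR at Nyquist:
SQNR_base = 6.02*N + 1.76
          = 6.02*12 + 1.76
          = 74.0 dB

Step 2 — oversampling processing gain:
G = 10*log10(OSR) = 10*log10(32) = 15.05 dB

Step 3 — total:
SQNR_total = 74.0 + 15.05 = 89.05 dB

Base SQNR = 74.0 dB; oversampled SQNR = 89.05 dB


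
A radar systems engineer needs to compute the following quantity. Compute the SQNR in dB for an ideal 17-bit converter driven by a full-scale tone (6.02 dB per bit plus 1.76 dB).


Theoretical SNR for a full-scale sinusoid:
SNR = 6.02 * N + 1.76
    = 6.02 * 17 + 1.76
    = 102.34 + 1.76
    = 104.1 dB

104.1 dB


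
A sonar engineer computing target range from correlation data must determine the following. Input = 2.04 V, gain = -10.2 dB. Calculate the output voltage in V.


Output voltage from dB gain:
V_out = V_in * 10^(gain_dB / 20)
      = 2.04 * 10^(-10.2 / 20)
      = 2.04 * 0.30903
      = 0.6304 V

0.6304 V


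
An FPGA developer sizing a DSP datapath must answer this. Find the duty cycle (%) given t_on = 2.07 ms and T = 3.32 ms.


Duty cycle as a percentage:
DC = (t_on / T) * 100
   = (2.07 / 3.32) * 100
   = 0.623494 * 100
   = 62.35 %

62.35 %


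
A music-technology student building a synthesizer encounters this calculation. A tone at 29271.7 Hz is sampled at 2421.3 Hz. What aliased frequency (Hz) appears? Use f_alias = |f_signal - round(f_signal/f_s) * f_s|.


Compute the nearest integer multiple of fs to the signal:
n = round(29271.7 / 2421.3) = 12
f_alias = |29271.7 - 12 * 2421.3|
        = |29271.7 - 29055.6|
        = 216.1 Hz

216.1


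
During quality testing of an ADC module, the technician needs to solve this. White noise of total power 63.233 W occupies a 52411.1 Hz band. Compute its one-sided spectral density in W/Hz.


Power spectral density:
PSD = P / BW
    = 63.233 / 52411.1
    = 0.00120648 W/Hz

0.00120648 W/Hz


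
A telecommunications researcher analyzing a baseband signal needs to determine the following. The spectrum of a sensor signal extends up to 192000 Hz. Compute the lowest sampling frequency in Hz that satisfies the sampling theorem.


The Nyquist rate is twice the maximum frequency component.
fs_min = 2 * fmax
      = 2 * 192000
      = 384000 Hz

384000


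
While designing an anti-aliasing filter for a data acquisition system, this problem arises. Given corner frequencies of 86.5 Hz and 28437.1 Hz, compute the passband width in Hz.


Bandwidth is the difference of -3dB frequencies:
BW = f_high - f_low
   = 28437.1 - 86.5
   = 28350.6 Hz

28350.6 Hz


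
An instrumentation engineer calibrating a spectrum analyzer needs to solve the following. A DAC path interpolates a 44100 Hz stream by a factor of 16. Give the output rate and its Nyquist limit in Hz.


Step 1 — output sample rate after interpolation by L:
fs_out = L * fs_in = 16 * 44100 = 705600 Hz

Step 2 — Nyquist frequency of the output stream:
f_Nyq = fs_out / 2 = 705600 / 2 = 352800.0 Hz

fs_out = 705600 Hz; f_Nyquist = 352800.0 Hz


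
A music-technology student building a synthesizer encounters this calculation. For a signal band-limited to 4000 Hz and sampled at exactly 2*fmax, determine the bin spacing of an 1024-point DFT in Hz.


Step 1 — Nyquist sampling rate:
fs = 2 * fmax = 2 * 4000 = 8000 Hz

Step 2 — DFT bin spacing:
df = fs / N = 8000 / 1024 = 7.8125 Hz

7.8125 Hz


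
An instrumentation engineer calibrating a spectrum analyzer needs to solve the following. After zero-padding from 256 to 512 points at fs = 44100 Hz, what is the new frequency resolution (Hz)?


Frequency resolution after zero-padding:
N_padded = 256 * 2 = 512
df = fs / N_padded
   = 44100 / 512
   = 86.1328 Hz

86.1328 Hz


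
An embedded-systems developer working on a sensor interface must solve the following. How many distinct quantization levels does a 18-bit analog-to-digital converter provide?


Number of quantization levels = 2^N
= 2^18
= 262144

262144


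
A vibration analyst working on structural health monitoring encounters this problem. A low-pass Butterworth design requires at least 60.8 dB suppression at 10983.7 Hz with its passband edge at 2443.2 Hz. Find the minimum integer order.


Butterworth filter order formula:
n = log10(10^(A/10) - 1) / (2 * log10(f_stop/f_pass))
10^(60.8/10) - 1 = 1202263.4346
f_stop/f_pass = 10983.7 / 2443.2 = 4.4956
n = 4.6569 -> ceil = 5

5


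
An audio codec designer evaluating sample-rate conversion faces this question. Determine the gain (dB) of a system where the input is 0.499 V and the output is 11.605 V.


Voltage gain in dB:
G = 20 * log10(Vout / Vin)
  = 20 * log10(11.605 / 0.499)
  = 20 * log10(23.256513)
  = 20 * 1.366545
  = 27.33 dB

27.33 dB


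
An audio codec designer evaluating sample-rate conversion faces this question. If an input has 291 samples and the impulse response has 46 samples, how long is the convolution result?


Linear convolution output length:
L = N + M - 1
  = 291 + 46 - 1
  = 336 samples

336


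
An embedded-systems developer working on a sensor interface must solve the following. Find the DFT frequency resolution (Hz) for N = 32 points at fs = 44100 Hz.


DFT frequency resolution:
df = fs / N
   = 44100 / 32
   = 1378.125 Hz

1378.125 Hz


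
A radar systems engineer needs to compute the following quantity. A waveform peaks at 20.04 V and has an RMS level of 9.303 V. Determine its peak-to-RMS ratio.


Crest factor is the ratio of peak to RMS:
CF = V_peak / V_rms
   = 20.04 / 9.303
   = 2.1541

2.1541


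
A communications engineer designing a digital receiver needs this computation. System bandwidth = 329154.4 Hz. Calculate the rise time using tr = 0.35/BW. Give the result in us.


Rise time from bandwidth relationship:
tr = 0.35 / BW
   = 0.35 / 329154.4
   = 1.063330765e-06 s
   = 1.0633 us

1.0633 us


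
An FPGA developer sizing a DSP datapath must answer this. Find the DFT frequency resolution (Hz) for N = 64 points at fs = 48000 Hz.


DFT frequency resolution:
df = fs / N
   = 48000 / 64
   = 750.0 Hz

750.0 Hz


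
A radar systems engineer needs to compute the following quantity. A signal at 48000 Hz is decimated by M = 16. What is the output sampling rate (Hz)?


Decimation reduces the sample rate:
fs_out = fs_in / M
       = 48000 / 16
       = 3000.0 Hz

3000.0 Hz


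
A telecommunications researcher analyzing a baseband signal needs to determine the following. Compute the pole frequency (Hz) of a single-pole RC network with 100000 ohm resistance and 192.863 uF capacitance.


Cutoff frequency of a first-order RC filter:
fc = 1 / (2 * pi * R * C)
C = 192.863 uF = 0.000192863 F
fc = 1 / (2 * pi * 100000 * 0.000192863)
   = 1 / 121.17939678986
   = 0.008252 Hz

0.008252 Hz


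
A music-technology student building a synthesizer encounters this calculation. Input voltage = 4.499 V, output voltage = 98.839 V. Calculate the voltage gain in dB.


Voltage gain in dB:
G = 20 * log10(Vout / Vin)
  = 20 * log10(98.839 / 4.499)
  = 20 * log10(21.969104)
  = 20 * 1.341812
  = 26.84 dB

26.84 dB


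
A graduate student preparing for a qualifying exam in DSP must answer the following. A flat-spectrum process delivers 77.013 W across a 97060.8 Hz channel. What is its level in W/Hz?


Power spectral density:
PSD = P / BW
    = 77.013 / 97060.8
    = 0.00079345 W/Hz

0.00079345 W/Hz


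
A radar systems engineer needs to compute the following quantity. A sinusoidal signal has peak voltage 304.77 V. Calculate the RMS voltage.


RMS voltage for a sinusoidal waveform:
V_rms = V_peak / sqrt(2)
      = 304.77 / 1.414214
      = 215.505 V

215.505 V


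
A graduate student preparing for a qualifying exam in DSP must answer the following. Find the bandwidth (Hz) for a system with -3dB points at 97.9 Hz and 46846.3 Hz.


Bandwidth is the difference of -3dB frequencies:
BW = f_high - f_low
   = 46846.3 - 97.9
   = 46748.4 Hz

46748.4 Hz


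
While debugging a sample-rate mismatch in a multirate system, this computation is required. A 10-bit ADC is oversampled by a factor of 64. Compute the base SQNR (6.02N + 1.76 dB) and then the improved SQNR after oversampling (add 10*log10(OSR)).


Step 1 — baseline SQNR at Nyquist:
SQNR_base = 6.02*N + 1.76
          = 6.02*10 + 1.76
          = 61.96 dB

Step 2 — oversampling processing gain:
G = 10*log10(OSR) = 10*log10(64) = 18.06 dB

Step 3 — total:
SQNR_total = 61.96 + 18.06 = 80.02 dB

Base SQNR = 61.96 dB; oversampled SQNR = 80.02 dB


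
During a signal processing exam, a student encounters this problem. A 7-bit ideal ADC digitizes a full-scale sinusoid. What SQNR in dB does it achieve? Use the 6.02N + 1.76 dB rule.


Theoretical SNR for a full-scale sinusoid:
SNR = 6.02 * N + 1.76
    = 6.02 * 7 + 1.76
    = 42.14 + 1.76
    = 43.9 dB

43.9 dB


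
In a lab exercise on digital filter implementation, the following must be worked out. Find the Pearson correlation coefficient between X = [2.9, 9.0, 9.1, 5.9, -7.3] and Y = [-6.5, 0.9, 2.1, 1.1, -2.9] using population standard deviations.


Pearson correlation coefficient (population):
r = cov(X,Y) / (std(X) * std(Y))
Mean X = 3.92, Mean Y = -1.06
Cov(X,Y) = 11.3592
Std(X) = 6.057854, Std(Y) = 3.208489
r = 0.5844

0.5844


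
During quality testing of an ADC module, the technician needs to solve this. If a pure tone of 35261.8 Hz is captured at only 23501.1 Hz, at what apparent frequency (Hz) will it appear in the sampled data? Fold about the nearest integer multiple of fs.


Compute the nearest integer multiple of fs to the signal:
n = round(35261.8 / 23501.1) = 2
f_alias = |35261.8 - 2 * 23501.1|
        = |35261.8 - 47002.2|
        = 11740.4 Hz

11740.4


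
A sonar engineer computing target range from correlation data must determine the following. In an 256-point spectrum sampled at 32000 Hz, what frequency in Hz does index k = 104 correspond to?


Frequency of DFT bin k:
f_k = k * fs / N
    = 104 * 32000 / 256
    = 3328000 / 256
    = 13000.0 Hz

13000.0 Hz


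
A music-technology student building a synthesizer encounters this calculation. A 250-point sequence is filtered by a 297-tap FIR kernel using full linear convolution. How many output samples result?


Linear convolution output length:
L = N + M - 1
  = 250 + 297 - 1
  = 546 samples

546


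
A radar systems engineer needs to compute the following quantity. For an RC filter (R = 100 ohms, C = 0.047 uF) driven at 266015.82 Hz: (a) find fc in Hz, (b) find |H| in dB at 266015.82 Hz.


Step 1 — cutoff frequency:
fc = 1 / (2*pi*R*C)
C = 0.047 uF = 4.7e-08 F
fc = 1 / (2*pi*100*4.7e-08)
   = 33862.754 Hz

Step 2 — magnitude at f = 266015.82 Hz:
|H(f)| = 1 / sqrt(1 + (f/fc)^2)
f/fc = 266015.82 / 33862.754 = 7.855705
|H| = 1 / sqrt(1 + 61.712101) = 0.126277
|H|_dB = 20*log10(0.126277) = -17.97 dB

fc = 33862.754 Hz; |H(266015.82 Hz)| = -17.97 dB


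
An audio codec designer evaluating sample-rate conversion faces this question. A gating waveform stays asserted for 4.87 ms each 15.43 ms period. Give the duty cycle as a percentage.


Duty cycle as a percentage:
DC = (t_on / T) * 100
   = (4.87 / 15.43) * 100
   = 0.315619 * 100
   = 31.56 %

31.56 %


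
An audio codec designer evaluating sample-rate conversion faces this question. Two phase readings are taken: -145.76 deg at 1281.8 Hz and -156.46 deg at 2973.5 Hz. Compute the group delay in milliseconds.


Group delay from phase difference:
tau = -d(phi)/d(omega)
d(phi) = -10.7 deg = -0.18675 rad
d(omega) = 2*pi*(2973.5 - 1281.8) = 10629.2646 rad/s
tau = -(-0.18675) / 10629.2646
    = 0.0176 ms

0.0176 ms


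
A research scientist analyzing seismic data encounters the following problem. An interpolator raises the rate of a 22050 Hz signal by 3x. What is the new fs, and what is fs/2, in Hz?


Step 1 — output sample rate after interpolation by L:
fs_out = L * fs_in = 3 * 22050 = 66150 Hz

Step 2 — Nyquist frequency of the output stream:
f_Nyq = fs_out / 2 = 66150 / 2 = 33075.0 Hz

fs_out = 66150 Hz; f_Nyquist = 33075.0 Hz


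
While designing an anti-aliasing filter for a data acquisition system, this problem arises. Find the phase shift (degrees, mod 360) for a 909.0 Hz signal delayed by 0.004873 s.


Phase shift from frequency and time delay:
phi = 360 * f * t_delay
    = 360 * 909.0 * 0.004873
    = 1594.64 degrees
    mod 360 = 154.64 degrees

154.64 degrees


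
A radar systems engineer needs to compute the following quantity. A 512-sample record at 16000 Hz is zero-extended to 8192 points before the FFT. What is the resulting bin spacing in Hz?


Frequency resolution after zero-padding:
N_padded = 512 * 16 = 8192
df = fs / N_padded
   = 16000 / 8192
   = 1.9531 Hz

1.9531 Hz


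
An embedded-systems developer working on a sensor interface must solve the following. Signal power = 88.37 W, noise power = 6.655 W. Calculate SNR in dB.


SNR in decibels:
SNR = 10 * log10(Ps / Pn)
    = 10 * log10(88.37 / 6.655)
    = 10 * log10(13.2787)
    = 10 * 1.1232
    = 11.23 dB

11.23 dB


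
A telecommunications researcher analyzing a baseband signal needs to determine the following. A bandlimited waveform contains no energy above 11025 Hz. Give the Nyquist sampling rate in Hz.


The Nyquist rate is twice the maximum frequency component.
fs_min = 2 * fmax
      = 2 * 11025
      = 22050 Hz

22050


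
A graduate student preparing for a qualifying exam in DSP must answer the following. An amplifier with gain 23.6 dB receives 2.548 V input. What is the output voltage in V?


Output voltage from dB gain:
V_out = V_in * 10^(gain_dB / 20)
      = 2.548 * 10^(23.6 / 20)
      = 2.548 * 15.135612
      = 38.5655 V

38.5655 V


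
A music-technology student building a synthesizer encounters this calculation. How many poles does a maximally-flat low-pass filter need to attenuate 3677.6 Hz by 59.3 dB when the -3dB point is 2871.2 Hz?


Butterworth filter order formula:
n = log10(10^(A/10) - 1) / (2 * log10(f_stop/f_pass))
10^(59.3/10) - 1 = 851137.0382
f_stop/f_pass = 3677.6 / 2871.2 = 1.2809
n = 27.5811 -> ceil = 28

28


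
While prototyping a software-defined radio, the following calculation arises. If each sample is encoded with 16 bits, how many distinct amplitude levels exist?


Number of quantization levels = 2^N
= 2^16
= 65536

65536


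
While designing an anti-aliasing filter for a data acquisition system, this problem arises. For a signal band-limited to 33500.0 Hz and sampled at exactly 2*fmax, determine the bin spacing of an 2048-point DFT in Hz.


Step 1 — Nyquist sampling rate:
fs = 2 * fmax = 2 * 33500.0 = 67000.0 Hz

Step 2 — DFT bin spacing:
df = fs / N = 67000.0 / 2048 = 32.7148 Hz

32.7148 Hz


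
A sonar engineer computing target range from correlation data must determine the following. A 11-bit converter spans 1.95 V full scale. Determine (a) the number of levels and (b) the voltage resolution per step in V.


Step 1 — number of quantization levels:
L = 2^N = 2^11 = 2048

Step 2 — LSB step size:
delta = Vfs / L
      = 1.95 / 2048
      = 0.00095215 V

Levels = 2048; step size = 0.00095215 V


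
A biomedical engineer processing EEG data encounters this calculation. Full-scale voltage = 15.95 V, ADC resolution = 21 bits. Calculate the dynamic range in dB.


Dynamic range from full-scale to LSB:
V_min = V_max / 2^bits = 15.95 / 2^21
DR = 20 * log10(V_max / V_min)
   = 20 * log10(2^21)
   = 20 * 21 * log10(2)
   = 126.43 dB

126.43 dB


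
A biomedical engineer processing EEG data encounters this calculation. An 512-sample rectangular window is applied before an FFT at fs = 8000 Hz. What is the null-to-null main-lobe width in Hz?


Main lobe width for a rectangular window:
Width = 2 * fs / N
      = 2 * 8000 / 512
      = 16000 / 512
      = 31.25 Hz

31.25 Hz


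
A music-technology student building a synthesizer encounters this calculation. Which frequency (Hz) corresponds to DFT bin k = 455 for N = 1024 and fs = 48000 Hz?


Frequency of DFT bin k:
f_k = k * fs / N
    = 455 * 48000 / 1024
    = 21840000 / 1024
    = 21328.125 Hz

21328.125 Hz


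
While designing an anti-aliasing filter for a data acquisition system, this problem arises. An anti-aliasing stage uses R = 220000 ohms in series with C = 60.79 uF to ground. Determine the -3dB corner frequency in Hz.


Cutoff frequency of a first-order RC filter:
fc = 1 / (2 * pi * R * C)
C = 60.79 uF = 6.079e-05 F
fc = 1 / (2 * pi * 220000 * 6.079e-05)
   = 1 / 84.030063661158
   = 0.011901 Hz

0.011901 Hz


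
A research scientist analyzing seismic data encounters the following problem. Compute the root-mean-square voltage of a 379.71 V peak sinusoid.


RMS voltage for a sinusoidal waveform:
V_rms = V_peak / sqrt(2)
      = 379.71 / 1.414214
      = 268.496 V

268.496 V


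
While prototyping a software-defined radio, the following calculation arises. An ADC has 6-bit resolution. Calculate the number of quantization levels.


Number of quantization levels = 2^N
= 2^6
= 64

64


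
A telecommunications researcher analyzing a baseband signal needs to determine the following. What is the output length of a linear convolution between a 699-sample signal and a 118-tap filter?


Linear convolution output length:
L = N + M - 1
  = 699 + 118 - 1
  = 816 samples

816


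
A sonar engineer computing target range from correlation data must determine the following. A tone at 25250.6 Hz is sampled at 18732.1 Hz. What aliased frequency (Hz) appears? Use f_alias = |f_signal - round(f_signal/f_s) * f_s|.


Compute the nearest integer multiple of fs to the signal:
n = round(25250.6 / 18732.1) = 1
f_alias = |25250.6 - 1 * 18732.1|
        = |25250.6 - 18732.1|
        = 6518.5 Hz

6518.5


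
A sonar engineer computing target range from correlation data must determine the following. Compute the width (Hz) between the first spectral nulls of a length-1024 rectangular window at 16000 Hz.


Main lobe width for a rectangular window:
Width = 2 * fs / N
      = 2 * 16000 / 1024
      = 32000 / 1024
      = 31.25 Hz

31.25 Hz


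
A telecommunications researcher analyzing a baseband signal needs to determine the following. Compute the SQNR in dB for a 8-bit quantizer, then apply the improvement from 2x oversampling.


Step 1 — baseline SQNR at Nyquist:
SQNR_base = 6.02*N + 1.76
          = 6.02*8 + 1.76
          = 49.92 dB

Step 2 — oversampling processing gain:
G = 10*log10(OSR) = 10*log10(2) = 3.01 dB

Step 3 — total:
SQNR_total = 49.92 + 3.01 = 52.93 dB

Base SQNR = 49.92 dB; oversampled SQNR = 52.93 dB


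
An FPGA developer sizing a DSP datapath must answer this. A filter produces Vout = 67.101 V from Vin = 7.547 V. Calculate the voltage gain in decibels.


Voltage gain in dB:
G = 20 * log10(Vout / Vin)
  = 20 * log10(67.101 / 7.547)
  = 20 * log10(8.891083)
  = 20 * 0.948955
  = 18.98 dB

18.98 dB


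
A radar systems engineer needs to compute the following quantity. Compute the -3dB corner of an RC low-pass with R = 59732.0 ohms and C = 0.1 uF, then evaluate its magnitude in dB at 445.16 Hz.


Step 1 — cutoff frequency:
fc = 1 / (2*pi*R*C)
C = 0.1 uF = 1e-07 F
fc = 1 / (2*pi*59732.0*1e-07)
   = 26.6448 Hz

Step 2 — magnitude at f = 445.16 Hz:
|H(f)| = 1 / sqrt(1 + (f/fc)^2)
f/fc = 445.16 / 26.6448 = 16.7072
|H| = 1 / sqrt(1 + 279.130532) = 0.0597475
|H|_dB = 20*log10(0.0597475) = -24.47 dB

fc = 26.6448 Hz; |H(445.16 Hz)| = -24.47 dB


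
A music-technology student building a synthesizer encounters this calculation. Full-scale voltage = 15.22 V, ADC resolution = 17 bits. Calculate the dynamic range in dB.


Dynamic range from full-scale to LSB:
V_min = V_max / 2^bits = 15.22 / 2^17
DR = 20 * log10(V_max / V_min)
   = 20 * log10(2^17)
   = 20 * 17 * log10(2)
   = 102.35 dB

102.35 dB


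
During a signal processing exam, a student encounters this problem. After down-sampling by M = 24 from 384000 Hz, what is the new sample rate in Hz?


Decimation reduces the sample rate:
fs_out = fs_in / M
       = 384000 / 24
       = 16000.0 Hz

16000.0 Hz


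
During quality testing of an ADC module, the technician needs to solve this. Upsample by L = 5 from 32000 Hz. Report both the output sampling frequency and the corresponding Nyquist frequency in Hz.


Step 1 — output sample rate after interpolation by L:
fs_out = L * fs_in = 5 * 32000 = 160000 Hz

Step 2 — Nyquist frequency of the output stream:
f_Nyq = fs_out / 2 = 160000 / 2 = 80000.0 Hz

fs_out = 160000 Hz; f_Nyquist = 80000.0 Hz


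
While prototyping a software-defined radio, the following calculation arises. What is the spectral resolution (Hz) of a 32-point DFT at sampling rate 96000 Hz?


DFT frequency resolution:
df = fs / N
   = 96000 / 32
   = 3000.0 Hz

3000.0 Hz


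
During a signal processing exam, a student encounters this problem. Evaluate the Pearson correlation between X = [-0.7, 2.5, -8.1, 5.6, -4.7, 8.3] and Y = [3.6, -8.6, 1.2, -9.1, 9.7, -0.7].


Pearson correlation coefficient (population):
r = cov(X,Y) / (std(X) * std(Y))
Mean X = 0.4833, Mean Y = -0.65
Cov(X,Y) = -22.369167
Std(X) = 5.675801, Std(Y) = 6.62338
r = -0.595

-0.595


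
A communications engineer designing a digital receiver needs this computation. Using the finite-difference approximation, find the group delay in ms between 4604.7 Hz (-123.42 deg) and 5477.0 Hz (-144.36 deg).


Group delay from phase difference:
tau = -d(phi)/d(omega)
d(phi) = -20.94 deg = -0.365472 rad
d(omega) = 2*pi*(5477.0 - 4604.7) = 5480.8225 rad/s
tau = -(-0.365472) / 5480.8225
    = 0.0667 ms

0.0667 ms


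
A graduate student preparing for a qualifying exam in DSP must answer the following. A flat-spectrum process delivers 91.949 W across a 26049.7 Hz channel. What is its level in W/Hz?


Power spectral density:
PSD = P / BW
    = 91.949 / 26049.7
    = 0.00352975 W/Hz

0.00352975 W/Hz


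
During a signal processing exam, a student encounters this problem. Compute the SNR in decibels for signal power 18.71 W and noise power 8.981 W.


SNR in decibels:
SNR = 10 * log10(Ps / Pn)
    = 10 * log10(18.71 / 8.981)
    = 10 * log10(2.0833)
    = 10 * 0.3187
    = 3.19 dB

3.19 dB


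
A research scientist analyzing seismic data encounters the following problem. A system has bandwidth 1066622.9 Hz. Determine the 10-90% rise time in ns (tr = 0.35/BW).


Rise time from bandwidth relationship:
tr = 0.35 / BW
   = 0.35 / 1066622.9
   = 3.281384639e-07 s
   = 328.1385 ns

328.1385 ns


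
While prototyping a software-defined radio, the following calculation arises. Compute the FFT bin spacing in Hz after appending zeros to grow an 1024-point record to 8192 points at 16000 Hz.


Frequency resolution after zero-padding:
N_padded = 1024 * 8 = 8192
df = fs / N_padded
   = 16000 / 8192
   = 1.9531 Hz

1.9531 Hz


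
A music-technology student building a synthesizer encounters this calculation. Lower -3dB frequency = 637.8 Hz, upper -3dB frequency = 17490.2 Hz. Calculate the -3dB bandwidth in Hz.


Bandwidth is the difference of -3dB frequencies:
BW = f_high - f_low
   = 17490.2 - 637.8
   = 16852.4 Hz

16852.4 Hz


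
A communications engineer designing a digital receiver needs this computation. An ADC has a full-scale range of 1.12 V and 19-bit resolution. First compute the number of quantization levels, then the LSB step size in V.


Step 1 — number of quantization levels:
L = 2^N = 2^19 = 524288

Step 2 — LSB step size:
delta = Vfs / L
      = 1.12 / 524288
      = 2.14e-06 V

Levels = 524288; step size = 2.14e-06 V


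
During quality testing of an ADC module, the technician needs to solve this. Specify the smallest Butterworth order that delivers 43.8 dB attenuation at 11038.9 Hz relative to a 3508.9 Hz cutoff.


Butterworth filter order formula:
n = log10(10^(A/10) - 1) / (2 * log10(f_stop/f_pass))
10^(43.8/10) - 1 = 23987.3292
f_stop/f_pass = 11038.9 / 3508.9 = 3.146
n = 4.3997 -> ceil = 5

5


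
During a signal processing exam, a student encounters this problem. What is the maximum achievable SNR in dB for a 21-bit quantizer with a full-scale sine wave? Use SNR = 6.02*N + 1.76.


Theoretical SNR for a full-scale sinusoid:
SNR = 6.02 * N + 1.76
    = 6.02 * 21 + 1.76
    = 126.42 + 1.76
    = 128.18 dB

128.18 dB


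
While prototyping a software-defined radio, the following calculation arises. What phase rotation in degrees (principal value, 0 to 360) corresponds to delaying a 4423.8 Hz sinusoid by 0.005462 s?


Phase shift from frequency and time delay:
phi = 360 * f * t_delay
    = 360 * 4423.8 * 0.005462
    = 8698.61 degrees
    mod 360 = 58.61 degrees

58.61 degrees


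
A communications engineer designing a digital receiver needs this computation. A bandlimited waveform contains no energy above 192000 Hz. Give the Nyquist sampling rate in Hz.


The Nyquist rate is twice the maximum frequency component.
fs_min = 2 * fmax
      = 2 * 192000
      = 384000 Hz

384000


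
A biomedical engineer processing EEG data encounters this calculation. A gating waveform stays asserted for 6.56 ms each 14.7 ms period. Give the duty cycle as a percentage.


Duty cycle as a percentage:
DC = (t_on / T) * 100
   = (6.56 / 14.7) * 100
   = 0.446259 * 100
   = 44.63 %

44.63 %


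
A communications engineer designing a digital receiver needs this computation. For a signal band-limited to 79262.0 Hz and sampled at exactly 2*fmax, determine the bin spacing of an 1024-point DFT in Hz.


Step 1 — Nyquist sampling rate:
fs = 2 * fmax = 2 * 79262.0 = 158524.0 Hz

Step 2 — DFT bin spacing:
df = fs / N = 158524.0 / 1024 = 154.8086 Hz

154.8086 Hz
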